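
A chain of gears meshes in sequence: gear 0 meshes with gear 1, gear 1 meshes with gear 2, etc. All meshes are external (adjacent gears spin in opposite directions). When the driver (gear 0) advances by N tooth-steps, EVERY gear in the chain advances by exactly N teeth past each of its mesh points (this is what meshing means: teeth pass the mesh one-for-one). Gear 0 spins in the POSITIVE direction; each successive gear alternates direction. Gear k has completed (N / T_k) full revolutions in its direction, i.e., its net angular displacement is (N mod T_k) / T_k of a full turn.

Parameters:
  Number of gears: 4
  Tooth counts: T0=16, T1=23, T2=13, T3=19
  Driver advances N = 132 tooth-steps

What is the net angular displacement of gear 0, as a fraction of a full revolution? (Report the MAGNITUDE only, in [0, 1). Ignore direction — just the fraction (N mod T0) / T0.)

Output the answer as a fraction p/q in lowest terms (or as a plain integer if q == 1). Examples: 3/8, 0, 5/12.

Chain of 4 gears, tooth counts: [16, 23, 13, 19]
  gear 0: T0=16, direction=positive, advance = 132 mod 16 = 4 teeth = 4/16 turn
  gear 1: T1=23, direction=negative, advance = 132 mod 23 = 17 teeth = 17/23 turn
  gear 2: T2=13, direction=positive, advance = 132 mod 13 = 2 teeth = 2/13 turn
  gear 3: T3=19, direction=negative, advance = 132 mod 19 = 18 teeth = 18/19 turn
Gear 0: 132 mod 16 = 4
Fraction = 4 / 16 = 1/4 (gcd(4,16)=4) = 1/4

Answer: 1/4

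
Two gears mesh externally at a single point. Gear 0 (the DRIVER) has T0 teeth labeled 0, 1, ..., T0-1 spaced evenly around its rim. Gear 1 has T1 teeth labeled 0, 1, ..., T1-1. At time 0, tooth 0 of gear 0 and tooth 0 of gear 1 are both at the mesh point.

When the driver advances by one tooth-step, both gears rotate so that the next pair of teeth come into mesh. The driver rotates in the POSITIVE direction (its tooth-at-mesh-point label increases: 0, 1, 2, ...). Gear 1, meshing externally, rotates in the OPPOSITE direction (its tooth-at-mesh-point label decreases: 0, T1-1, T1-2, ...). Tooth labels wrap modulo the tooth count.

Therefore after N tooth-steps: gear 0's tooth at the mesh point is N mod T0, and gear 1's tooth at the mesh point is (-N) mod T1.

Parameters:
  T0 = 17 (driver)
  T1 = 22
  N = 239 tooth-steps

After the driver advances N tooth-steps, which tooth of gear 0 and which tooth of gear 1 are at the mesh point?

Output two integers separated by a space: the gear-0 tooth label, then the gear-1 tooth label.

Gear 0 (driver, T0=17): tooth at mesh = N mod T0
  239 = 14 * 17 + 1, so 239 mod 17 = 1
  gear 0 tooth = 1
Gear 1 (driven, T1=22): tooth at mesh = (-N) mod T1
  239 = 10 * 22 + 19, so 239 mod 22 = 19
  (-239) mod 22 = (-19) mod 22 = 22 - 19 = 3
Mesh after 239 steps: gear-0 tooth 1 meets gear-1 tooth 3

Answer: 1 3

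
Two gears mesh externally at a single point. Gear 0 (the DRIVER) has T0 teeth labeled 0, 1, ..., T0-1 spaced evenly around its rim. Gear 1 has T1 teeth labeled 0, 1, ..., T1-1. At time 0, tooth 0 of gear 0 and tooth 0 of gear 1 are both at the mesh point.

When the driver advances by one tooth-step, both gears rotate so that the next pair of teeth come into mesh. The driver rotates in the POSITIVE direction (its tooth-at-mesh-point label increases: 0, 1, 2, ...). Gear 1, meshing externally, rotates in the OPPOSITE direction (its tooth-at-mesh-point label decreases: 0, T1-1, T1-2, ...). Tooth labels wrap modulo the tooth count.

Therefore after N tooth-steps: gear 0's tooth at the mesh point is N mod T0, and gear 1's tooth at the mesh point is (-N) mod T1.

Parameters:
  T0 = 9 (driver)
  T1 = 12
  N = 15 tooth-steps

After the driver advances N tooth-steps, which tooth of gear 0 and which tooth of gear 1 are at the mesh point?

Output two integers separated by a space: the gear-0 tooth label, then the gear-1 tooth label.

Gear 0 (driver, T0=9): tooth at mesh = N mod T0
  15 = 1 * 9 + 6, so 15 mod 9 = 6
  gear 0 tooth = 6
Gear 1 (driven, T1=12): tooth at mesh = (-N) mod T1
  15 = 1 * 12 + 3, so 15 mod 12 = 3
  (-15) mod 12 = (-3) mod 12 = 12 - 3 = 9
Mesh after 15 steps: gear-0 tooth 6 meets gear-1 tooth 9

Answer: 6 9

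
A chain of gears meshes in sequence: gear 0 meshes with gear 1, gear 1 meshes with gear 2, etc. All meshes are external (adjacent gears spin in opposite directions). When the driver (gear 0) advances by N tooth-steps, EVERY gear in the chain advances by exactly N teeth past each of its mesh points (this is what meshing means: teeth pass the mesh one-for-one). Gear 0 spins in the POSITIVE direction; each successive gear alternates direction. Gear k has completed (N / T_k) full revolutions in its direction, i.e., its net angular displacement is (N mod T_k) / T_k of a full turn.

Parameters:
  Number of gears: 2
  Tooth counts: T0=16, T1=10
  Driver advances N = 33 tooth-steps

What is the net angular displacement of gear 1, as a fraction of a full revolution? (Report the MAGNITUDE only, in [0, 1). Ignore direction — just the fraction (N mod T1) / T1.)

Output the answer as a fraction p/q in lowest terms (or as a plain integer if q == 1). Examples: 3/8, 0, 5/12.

Answer: 3/10

Derivation:
Chain of 2 gears, tooth counts: [16, 10]
  gear 0: T0=16, direction=positive, advance = 33 mod 16 = 1 teeth = 1/16 turn
  gear 1: T1=10, direction=negative, advance = 33 mod 10 = 3 teeth = 3/10 turn
Gear 1: 33 mod 10 = 3
Fraction = 3 / 10 = 3/10 (gcd(3,10)=1) = 3/10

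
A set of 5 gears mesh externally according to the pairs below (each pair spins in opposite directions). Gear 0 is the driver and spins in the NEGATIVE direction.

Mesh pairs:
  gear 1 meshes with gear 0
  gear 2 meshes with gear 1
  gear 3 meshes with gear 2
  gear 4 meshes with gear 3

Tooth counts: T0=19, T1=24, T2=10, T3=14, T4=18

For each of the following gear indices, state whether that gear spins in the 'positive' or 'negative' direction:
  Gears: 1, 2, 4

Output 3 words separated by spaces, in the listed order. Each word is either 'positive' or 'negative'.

Gear 0 (driver): negative (depth 0)
  gear 1: meshes with gear 0 -> depth 1 -> positive (opposite of gear 0)
  gear 2: meshes with gear 1 -> depth 2 -> negative (opposite of gear 1)
  gear 3: meshes with gear 2 -> depth 3 -> positive (opposite of gear 2)
  gear 4: meshes with gear 3 -> depth 4 -> negative (opposite of gear 3)
Queried indices 1, 2, 4 -> positive, negative, negative

Answer: positive negative negative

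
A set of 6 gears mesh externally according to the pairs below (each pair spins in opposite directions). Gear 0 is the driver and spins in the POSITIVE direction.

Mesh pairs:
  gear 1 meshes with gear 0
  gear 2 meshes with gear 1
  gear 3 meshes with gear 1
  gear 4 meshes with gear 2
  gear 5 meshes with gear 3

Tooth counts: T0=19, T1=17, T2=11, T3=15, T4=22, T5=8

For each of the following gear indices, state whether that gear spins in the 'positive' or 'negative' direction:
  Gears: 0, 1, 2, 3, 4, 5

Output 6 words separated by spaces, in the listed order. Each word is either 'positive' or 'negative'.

Answer: positive negative positive positive negative negative

Derivation:
Gear 0 (driver): positive (depth 0)
  gear 1: meshes with gear 0 -> depth 1 -> negative (opposite of gear 0)
  gear 2: meshes with gear 1 -> depth 2 -> positive (opposite of gear 1)
  gear 3: meshes with gear 1 -> depth 2 -> positive (opposite of gear 1)
  gear 4: meshes with gear 2 -> depth 3 -> negative (opposite of gear 2)
  gear 5: meshes with gear 3 -> depth 3 -> negative (opposite of gear 3)
Queried indices 0, 1, 2, 3, 4, 5 -> positive, negative, positive, positive, negative, negative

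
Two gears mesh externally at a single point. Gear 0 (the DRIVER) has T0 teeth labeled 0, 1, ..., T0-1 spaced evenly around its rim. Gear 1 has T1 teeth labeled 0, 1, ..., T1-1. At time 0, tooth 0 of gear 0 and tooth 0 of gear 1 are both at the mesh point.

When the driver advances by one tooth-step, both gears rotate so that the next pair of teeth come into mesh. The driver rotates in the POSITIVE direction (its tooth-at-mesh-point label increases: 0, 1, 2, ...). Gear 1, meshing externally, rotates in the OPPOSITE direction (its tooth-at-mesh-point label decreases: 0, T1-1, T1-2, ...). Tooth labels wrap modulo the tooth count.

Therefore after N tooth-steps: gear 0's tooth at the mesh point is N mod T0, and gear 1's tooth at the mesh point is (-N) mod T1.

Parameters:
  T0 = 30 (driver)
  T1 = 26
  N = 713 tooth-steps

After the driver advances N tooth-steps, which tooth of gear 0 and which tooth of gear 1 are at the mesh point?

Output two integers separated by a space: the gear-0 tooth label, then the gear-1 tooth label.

Gear 0 (driver, T0=30): tooth at mesh = N mod T0
  713 = 23 * 30 + 23, so 713 mod 30 = 23
  gear 0 tooth = 23
Gear 1 (driven, T1=26): tooth at mesh = (-N) mod T1
  713 = 27 * 26 + 11, so 713 mod 26 = 11
  (-713) mod 26 = (-11) mod 26 = 26 - 11 = 15
Mesh after 713 steps: gear-0 tooth 23 meets gear-1 tooth 15

Answer: 23 15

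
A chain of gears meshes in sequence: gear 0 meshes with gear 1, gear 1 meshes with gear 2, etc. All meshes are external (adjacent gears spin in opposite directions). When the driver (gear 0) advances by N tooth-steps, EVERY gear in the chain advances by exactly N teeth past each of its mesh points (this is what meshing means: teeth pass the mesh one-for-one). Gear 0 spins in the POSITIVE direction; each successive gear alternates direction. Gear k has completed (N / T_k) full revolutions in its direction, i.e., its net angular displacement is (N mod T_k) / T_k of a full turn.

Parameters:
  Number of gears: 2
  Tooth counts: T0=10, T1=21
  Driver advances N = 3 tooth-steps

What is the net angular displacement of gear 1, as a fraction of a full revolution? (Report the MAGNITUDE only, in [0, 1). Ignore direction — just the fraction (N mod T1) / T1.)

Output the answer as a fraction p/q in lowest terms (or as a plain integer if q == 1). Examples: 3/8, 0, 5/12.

Answer: 1/7

Derivation:
Chain of 2 gears, tooth counts: [10, 21]
  gear 0: T0=10, direction=positive, advance = 3 mod 10 = 3 teeth = 3/10 turn
  gear 1: T1=21, direction=negative, advance = 3 mod 21 = 3 teeth = 3/21 turn
Gear 1: 3 mod 21 = 3
Fraction = 3 / 21 = 1/7 (gcd(3,21)=3) = 1/7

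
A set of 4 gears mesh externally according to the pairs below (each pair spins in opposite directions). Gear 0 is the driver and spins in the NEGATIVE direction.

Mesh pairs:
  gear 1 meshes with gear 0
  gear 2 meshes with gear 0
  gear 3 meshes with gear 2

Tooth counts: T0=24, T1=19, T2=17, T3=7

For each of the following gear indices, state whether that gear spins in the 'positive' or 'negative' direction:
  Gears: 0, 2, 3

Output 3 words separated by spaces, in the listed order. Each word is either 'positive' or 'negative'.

Answer: negative positive negative

Derivation:
Gear 0 (driver): negative (depth 0)
  gear 1: meshes with gear 0 -> depth 1 -> positive (opposite of gear 0)
  gear 2: meshes with gear 0 -> depth 1 -> positive (opposite of gear 0)
  gear 3: meshes with gear 2 -> depth 2 -> negative (opposite of gear 2)
Queried indices 0, 2, 3 -> negative, positive, negative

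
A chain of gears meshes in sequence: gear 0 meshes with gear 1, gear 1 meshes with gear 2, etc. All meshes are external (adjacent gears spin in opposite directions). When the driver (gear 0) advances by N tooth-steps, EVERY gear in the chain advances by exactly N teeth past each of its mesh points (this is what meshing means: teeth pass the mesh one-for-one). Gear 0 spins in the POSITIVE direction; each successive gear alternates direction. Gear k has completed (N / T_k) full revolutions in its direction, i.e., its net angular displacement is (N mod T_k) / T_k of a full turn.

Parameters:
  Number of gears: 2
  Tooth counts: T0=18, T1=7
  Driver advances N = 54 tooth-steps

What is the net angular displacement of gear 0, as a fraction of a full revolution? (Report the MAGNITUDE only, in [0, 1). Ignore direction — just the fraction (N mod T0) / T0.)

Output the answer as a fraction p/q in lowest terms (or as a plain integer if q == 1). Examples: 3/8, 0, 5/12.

Answer: 0

Derivation:
Chain of 2 gears, tooth counts: [18, 7]
  gear 0: T0=18, direction=positive, advance = 54 mod 18 = 0 teeth = 0/18 turn
  gear 1: T1=7, direction=negative, advance = 54 mod 7 = 5 teeth = 5/7 turn
Gear 0: 54 mod 18 = 0
Fraction = 0 / 18 = 0/1 (gcd(0,18)=18) = 0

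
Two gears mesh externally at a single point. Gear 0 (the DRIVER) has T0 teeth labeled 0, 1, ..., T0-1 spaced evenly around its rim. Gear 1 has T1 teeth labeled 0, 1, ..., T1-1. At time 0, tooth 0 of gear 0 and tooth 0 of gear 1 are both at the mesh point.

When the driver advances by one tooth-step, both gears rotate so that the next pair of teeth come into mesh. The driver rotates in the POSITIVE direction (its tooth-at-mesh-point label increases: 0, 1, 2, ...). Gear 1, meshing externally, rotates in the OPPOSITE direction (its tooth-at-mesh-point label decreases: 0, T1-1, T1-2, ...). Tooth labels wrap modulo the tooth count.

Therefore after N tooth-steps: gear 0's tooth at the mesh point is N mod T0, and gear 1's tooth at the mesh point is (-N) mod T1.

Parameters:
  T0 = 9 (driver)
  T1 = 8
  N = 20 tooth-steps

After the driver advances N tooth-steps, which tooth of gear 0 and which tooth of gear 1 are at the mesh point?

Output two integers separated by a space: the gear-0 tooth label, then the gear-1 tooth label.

Answer: 2 4

Derivation:
Gear 0 (driver, T0=9): tooth at mesh = N mod T0
  20 = 2 * 9 + 2, so 20 mod 9 = 2
  gear 0 tooth = 2
Gear 1 (driven, T1=8): tooth at mesh = (-N) mod T1
  20 = 2 * 8 + 4, so 20 mod 8 = 4
  (-20) mod 8 = (-4) mod 8 = 8 - 4 = 4
Mesh after 20 steps: gear-0 tooth 2 meets gear-1 tooth 4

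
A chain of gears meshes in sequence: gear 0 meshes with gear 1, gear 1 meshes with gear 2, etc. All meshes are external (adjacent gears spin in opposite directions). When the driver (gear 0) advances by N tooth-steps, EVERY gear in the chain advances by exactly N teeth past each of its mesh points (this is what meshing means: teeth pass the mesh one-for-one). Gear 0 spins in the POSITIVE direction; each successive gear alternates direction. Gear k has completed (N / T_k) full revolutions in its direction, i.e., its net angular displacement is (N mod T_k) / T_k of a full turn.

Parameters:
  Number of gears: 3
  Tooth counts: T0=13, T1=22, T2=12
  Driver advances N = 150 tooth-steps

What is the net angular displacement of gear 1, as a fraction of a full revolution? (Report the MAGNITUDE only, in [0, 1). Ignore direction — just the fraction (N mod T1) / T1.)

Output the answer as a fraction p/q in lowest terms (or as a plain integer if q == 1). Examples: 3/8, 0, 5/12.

Answer: 9/11

Derivation:
Chain of 3 gears, tooth counts: [13, 22, 12]
  gear 0: T0=13, direction=positive, advance = 150 mod 13 = 7 teeth = 7/13 turn
  gear 1: T1=22, direction=negative, advance = 150 mod 22 = 18 teeth = 18/22 turn
  gear 2: T2=12, direction=positive, advance = 150 mod 12 = 6 teeth = 6/12 turn
Gear 1: 150 mod 22 = 18
Fraction = 18 / 22 = 9/11 (gcd(18,22)=2) = 9/11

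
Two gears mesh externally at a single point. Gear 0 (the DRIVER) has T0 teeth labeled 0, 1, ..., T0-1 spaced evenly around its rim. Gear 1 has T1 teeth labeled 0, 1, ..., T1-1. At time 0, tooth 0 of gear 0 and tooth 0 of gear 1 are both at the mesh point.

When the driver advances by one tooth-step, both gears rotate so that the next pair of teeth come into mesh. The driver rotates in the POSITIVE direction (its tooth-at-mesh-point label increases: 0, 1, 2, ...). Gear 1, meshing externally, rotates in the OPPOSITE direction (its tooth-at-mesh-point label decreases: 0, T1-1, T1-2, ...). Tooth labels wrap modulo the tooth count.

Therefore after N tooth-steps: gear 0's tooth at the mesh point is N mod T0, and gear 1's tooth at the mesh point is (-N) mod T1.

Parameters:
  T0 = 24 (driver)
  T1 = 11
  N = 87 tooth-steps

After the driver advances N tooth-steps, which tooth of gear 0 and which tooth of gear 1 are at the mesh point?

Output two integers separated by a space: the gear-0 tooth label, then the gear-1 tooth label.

Gear 0 (driver, T0=24): tooth at mesh = N mod T0
  87 = 3 * 24 + 15, so 87 mod 24 = 15
  gear 0 tooth = 15
Gear 1 (driven, T1=11): tooth at mesh = (-N) mod T1
  87 = 7 * 11 + 10, so 87 mod 11 = 10
  (-87) mod 11 = (-10) mod 11 = 11 - 10 = 1
Mesh after 87 steps: gear-0 tooth 15 meets gear-1 tooth 1

Answer: 15 1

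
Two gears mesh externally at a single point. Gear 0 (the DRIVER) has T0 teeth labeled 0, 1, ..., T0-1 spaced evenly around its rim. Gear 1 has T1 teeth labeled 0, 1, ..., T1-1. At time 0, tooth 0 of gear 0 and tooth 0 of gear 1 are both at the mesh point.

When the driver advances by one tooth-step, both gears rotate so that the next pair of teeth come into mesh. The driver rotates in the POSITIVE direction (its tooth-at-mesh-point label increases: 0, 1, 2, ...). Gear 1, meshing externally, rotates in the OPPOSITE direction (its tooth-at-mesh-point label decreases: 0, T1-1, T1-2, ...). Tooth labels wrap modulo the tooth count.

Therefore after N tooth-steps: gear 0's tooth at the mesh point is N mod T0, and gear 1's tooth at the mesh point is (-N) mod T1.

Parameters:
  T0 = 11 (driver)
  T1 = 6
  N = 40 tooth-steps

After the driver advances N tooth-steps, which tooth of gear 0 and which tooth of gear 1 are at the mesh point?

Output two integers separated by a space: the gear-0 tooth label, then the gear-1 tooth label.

Gear 0 (driver, T0=11): tooth at mesh = N mod T0
  40 = 3 * 11 + 7, so 40 mod 11 = 7
  gear 0 tooth = 7
Gear 1 (driven, T1=6): tooth at mesh = (-N) mod T1
  40 = 6 * 6 + 4, so 40 mod 6 = 4
  (-40) mod 6 = (-4) mod 6 = 6 - 4 = 2
Mesh after 40 steps: gear-0 tooth 7 meets gear-1 tooth 2

Answer: 7 2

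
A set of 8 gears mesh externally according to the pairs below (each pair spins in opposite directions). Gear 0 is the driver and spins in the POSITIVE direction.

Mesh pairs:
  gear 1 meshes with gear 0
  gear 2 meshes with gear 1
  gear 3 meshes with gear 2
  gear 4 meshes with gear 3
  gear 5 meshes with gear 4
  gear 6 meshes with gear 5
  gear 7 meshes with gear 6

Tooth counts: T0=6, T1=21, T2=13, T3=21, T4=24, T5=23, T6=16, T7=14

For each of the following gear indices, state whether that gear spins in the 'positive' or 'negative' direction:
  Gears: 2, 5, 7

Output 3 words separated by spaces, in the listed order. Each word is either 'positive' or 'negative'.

Gear 0 (driver): positive (depth 0)
  gear 1: meshes with gear 0 -> depth 1 -> negative (opposite of gear 0)
  gear 2: meshes with gear 1 -> depth 2 -> positive (opposite of gear 1)
  gear 3: meshes with gear 2 -> depth 3 -> negative (opposite of gear 2)
  gear 4: meshes with gear 3 -> depth 4 -> positive (opposite of gear 3)
  gear 5: meshes with gear 4 -> depth 5 -> negative (opposite of gear 4)
  gear 6: meshes with gear 5 -> depth 6 -> positive (opposite of gear 5)
  gear 7: meshes with gear 6 -> depth 7 -> negative (opposite of gear 6)
Queried indices 2, 5, 7 -> positive, negative, negative

Answer: positive negative negative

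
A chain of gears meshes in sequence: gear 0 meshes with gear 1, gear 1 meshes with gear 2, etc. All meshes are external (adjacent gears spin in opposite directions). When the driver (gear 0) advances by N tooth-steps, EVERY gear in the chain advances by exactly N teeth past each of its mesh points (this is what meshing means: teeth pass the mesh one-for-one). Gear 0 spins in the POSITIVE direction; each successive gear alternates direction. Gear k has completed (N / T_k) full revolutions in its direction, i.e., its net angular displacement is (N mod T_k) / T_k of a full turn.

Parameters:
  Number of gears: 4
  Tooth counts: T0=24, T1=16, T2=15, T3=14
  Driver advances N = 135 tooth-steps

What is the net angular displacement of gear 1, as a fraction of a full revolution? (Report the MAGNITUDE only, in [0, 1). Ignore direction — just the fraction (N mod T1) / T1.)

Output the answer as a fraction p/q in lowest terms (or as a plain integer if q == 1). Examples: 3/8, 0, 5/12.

Answer: 7/16

Derivation:
Chain of 4 gears, tooth counts: [24, 16, 15, 14]
  gear 0: T0=24, direction=positive, advance = 135 mod 24 = 15 teeth = 15/24 turn
  gear 1: T1=16, direction=negative, advance = 135 mod 16 = 7 teeth = 7/16 turn
  gear 2: T2=15, direction=positive, advance = 135 mod 15 = 0 teeth = 0/15 turn
  gear 3: T3=14, direction=negative, advance = 135 mod 14 = 9 teeth = 9/14 turn
Gear 1: 135 mod 16 = 7
Fraction = 7 / 16 = 7/16 (gcd(7,16)=1) = 7/16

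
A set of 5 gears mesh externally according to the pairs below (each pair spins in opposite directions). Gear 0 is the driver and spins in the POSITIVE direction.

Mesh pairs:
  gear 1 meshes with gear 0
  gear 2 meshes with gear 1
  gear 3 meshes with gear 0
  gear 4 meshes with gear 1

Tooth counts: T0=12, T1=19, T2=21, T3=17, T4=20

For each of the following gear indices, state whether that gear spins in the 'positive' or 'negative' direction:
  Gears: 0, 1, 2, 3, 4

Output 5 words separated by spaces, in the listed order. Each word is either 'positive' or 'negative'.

Gear 0 (driver): positive (depth 0)
  gear 1: meshes with gear 0 -> depth 1 -> negative (opposite of gear 0)
  gear 2: meshes with gear 1 -> depth 2 -> positive (opposite of gear 1)
  gear 3: meshes with gear 0 -> depth 1 -> negative (opposite of gear 0)
  gear 4: meshes with gear 1 -> depth 2 -> positive (opposite of gear 1)
Queried indices 0, 1, 2, 3, 4 -> positive, negative, positive, negative, positive

Answer: positive negative positive negative positive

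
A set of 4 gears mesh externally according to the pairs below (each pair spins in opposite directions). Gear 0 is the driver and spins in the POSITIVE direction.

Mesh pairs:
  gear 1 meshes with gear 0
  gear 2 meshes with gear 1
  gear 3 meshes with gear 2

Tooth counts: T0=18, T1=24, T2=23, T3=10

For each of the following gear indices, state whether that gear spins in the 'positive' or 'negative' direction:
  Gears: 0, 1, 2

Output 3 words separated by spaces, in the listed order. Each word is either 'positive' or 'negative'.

Answer: positive negative positive

Derivation:
Gear 0 (driver): positive (depth 0)
  gear 1: meshes with gear 0 -> depth 1 -> negative (opposite of gear 0)
  gear 2: meshes with gear 1 -> depth 2 -> positive (opposite of gear 1)
  gear 3: meshes with gear 2 -> depth 3 -> negative (opposite of gear 2)
Queried indices 0, 1, 2 -> positive, negative, positive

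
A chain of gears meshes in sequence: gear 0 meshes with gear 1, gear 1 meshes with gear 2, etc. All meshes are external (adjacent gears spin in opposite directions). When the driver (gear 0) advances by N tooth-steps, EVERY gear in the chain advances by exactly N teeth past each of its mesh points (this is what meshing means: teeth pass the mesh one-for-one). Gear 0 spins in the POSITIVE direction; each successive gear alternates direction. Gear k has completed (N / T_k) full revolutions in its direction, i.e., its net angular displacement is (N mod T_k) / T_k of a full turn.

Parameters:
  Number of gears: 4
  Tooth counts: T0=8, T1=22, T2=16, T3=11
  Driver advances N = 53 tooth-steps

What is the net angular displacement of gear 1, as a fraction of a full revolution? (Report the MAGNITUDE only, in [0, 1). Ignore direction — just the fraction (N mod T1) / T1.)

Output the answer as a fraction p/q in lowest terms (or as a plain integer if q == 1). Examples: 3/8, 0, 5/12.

Chain of 4 gears, tooth counts: [8, 22, 16, 11]
  gear 0: T0=8, direction=positive, advance = 53 mod 8 = 5 teeth = 5/8 turn
  gear 1: T1=22, direction=negative, advance = 53 mod 22 = 9 teeth = 9/22 turn
  gear 2: T2=16, direction=positive, advance = 53 mod 16 = 5 teeth = 5/16 turn
  gear 3: T3=11, direction=negative, advance = 53 mod 11 = 9 teeth = 9/11 turn
Gear 1: 53 mod 22 = 9
Fraction = 9 / 22 = 9/22 (gcd(9,22)=1) = 9/22

Answer: 9/22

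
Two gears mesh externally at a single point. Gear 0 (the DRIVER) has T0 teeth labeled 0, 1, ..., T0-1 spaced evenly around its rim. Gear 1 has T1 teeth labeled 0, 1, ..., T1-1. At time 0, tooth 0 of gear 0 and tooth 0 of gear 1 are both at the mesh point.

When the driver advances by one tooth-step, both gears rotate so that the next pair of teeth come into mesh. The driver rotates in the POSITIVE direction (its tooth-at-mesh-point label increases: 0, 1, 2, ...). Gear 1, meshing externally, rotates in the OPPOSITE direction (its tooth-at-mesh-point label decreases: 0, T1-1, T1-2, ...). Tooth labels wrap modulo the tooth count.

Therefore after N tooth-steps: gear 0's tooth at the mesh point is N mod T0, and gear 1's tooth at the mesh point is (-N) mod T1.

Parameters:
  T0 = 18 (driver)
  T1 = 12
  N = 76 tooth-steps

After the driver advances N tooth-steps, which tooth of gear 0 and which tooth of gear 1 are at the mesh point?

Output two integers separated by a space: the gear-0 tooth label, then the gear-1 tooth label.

Gear 0 (driver, T0=18): tooth at mesh = N mod T0
  76 = 4 * 18 + 4, so 76 mod 18 = 4
  gear 0 tooth = 4
Gear 1 (driven, T1=12): tooth at mesh = (-N) mod T1
  76 = 6 * 12 + 4, so 76 mod 12 = 4
  (-76) mod 12 = (-4) mod 12 = 12 - 4 = 8
Mesh after 76 steps: gear-0 tooth 4 meets gear-1 tooth 8

Answer: 4 8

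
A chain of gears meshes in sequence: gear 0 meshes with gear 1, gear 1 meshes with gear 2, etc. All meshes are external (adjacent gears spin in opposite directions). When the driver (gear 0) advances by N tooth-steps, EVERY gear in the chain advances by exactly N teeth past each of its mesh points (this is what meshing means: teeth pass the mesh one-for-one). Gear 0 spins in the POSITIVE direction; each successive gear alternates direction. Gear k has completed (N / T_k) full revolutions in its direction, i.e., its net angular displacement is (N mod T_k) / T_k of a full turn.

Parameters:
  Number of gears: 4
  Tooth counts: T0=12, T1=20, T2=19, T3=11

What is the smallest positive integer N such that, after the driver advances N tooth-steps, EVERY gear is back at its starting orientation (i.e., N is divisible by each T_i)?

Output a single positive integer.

Answer: 12540

Derivation:
Gear k returns to start when N is a multiple of T_k.
All gears at start simultaneously when N is a common multiple of [12, 20, 19, 11]; the smallest such N is lcm(12, 20, 19, 11).
Start: lcm = T0 = 12
Fold in T1=20: gcd(12, 20) = 4; lcm(12, 20) = 12 * 20 / 4 = 240 / 4 = 60
Fold in T2=19: gcd(60, 19) = 1; lcm(60, 19) = 60 * 19 / 1 = 1140 / 1 = 1140
Fold in T3=11: gcd(1140, 11) = 1; lcm(1140, 11) = 1140 * 11 / 1 = 12540 / 1 = 12540
Full cycle length = 12540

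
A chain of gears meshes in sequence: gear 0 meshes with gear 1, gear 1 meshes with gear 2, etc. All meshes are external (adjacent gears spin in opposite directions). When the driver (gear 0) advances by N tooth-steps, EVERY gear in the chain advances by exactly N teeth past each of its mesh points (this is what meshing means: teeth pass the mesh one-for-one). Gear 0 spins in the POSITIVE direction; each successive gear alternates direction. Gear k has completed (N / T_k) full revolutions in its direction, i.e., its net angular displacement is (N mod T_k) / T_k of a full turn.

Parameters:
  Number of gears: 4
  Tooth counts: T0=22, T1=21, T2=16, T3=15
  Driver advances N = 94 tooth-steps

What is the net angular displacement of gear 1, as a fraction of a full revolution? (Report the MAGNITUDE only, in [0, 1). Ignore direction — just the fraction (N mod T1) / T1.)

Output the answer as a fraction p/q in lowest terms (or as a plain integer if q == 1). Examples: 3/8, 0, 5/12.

Chain of 4 gears, tooth counts: [22, 21, 16, 15]
  gear 0: T0=22, direction=positive, advance = 94 mod 22 = 6 teeth = 6/22 turn
  gear 1: T1=21, direction=negative, advance = 94 mod 21 = 10 teeth = 10/21 turn
  gear 2: T2=16, direction=positive, advance = 94 mod 16 = 14 teeth = 14/16 turn
  gear 3: T3=15, direction=negative, advance = 94 mod 15 = 4 teeth = 4/15 turn
Gear 1: 94 mod 21 = 10
Fraction = 10 / 21 = 10/21 (gcd(10,21)=1) = 10/21

Answer: 10/21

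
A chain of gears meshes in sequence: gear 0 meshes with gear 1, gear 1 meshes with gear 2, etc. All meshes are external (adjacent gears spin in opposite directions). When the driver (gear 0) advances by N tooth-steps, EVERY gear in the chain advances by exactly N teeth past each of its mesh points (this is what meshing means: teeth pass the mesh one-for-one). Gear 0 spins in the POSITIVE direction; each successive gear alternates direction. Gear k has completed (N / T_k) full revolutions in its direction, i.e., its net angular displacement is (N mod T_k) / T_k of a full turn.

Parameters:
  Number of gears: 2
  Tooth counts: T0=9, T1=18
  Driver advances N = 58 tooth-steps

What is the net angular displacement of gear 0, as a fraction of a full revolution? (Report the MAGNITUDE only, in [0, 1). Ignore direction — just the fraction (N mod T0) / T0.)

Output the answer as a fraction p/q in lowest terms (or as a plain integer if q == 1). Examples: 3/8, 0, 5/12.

Answer: 4/9

Derivation:
Chain of 2 gears, tooth counts: [9, 18]
  gear 0: T0=9, direction=positive, advance = 58 mod 9 = 4 teeth = 4/9 turn
  gear 1: T1=18, direction=negative, advance = 58 mod 18 = 4 teeth = 4/18 turn
Gear 0: 58 mod 9 = 4
Fraction = 4 / 9 = 4/9 (gcd(4,9)=1) = 4/9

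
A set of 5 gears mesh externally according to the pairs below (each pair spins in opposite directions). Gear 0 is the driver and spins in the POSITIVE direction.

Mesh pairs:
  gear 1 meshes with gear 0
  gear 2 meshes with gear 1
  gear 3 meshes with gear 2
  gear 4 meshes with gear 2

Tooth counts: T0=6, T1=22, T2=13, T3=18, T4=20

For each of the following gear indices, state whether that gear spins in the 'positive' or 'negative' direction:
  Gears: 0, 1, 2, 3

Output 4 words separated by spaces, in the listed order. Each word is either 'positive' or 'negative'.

Answer: positive negative positive negative

Derivation:
Gear 0 (driver): positive (depth 0)
  gear 1: meshes with gear 0 -> depth 1 -> negative (opposite of gear 0)
  gear 2: meshes with gear 1 -> depth 2 -> positive (opposite of gear 1)
  gear 3: meshes with gear 2 -> depth 3 -> negative (opposite of gear 2)
  gear 4: meshes with gear 2 -> depth 3 -> negative (opposite of gear 2)
Queried indices 0, 1, 2, 3 -> positive, negative, positive, negative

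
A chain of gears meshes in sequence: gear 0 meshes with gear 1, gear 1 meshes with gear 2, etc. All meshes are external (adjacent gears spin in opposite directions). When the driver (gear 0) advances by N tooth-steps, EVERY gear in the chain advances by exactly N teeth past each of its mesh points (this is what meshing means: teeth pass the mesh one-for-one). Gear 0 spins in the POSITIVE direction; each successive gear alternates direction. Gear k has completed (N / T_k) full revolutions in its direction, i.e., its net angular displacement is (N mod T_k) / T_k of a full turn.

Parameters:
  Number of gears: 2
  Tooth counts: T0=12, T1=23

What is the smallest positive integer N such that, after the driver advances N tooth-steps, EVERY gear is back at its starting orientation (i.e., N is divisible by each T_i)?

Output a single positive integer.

Gear k returns to start when N is a multiple of T_k.
All gears at start simultaneously when N is a common multiple of [12, 23]; the smallest such N is lcm(12, 23).
Start: lcm = T0 = 12
Fold in T1=23: gcd(12, 23) = 1; lcm(12, 23) = 12 * 23 / 1 = 276 / 1 = 276
Full cycle length = 276

Answer: 276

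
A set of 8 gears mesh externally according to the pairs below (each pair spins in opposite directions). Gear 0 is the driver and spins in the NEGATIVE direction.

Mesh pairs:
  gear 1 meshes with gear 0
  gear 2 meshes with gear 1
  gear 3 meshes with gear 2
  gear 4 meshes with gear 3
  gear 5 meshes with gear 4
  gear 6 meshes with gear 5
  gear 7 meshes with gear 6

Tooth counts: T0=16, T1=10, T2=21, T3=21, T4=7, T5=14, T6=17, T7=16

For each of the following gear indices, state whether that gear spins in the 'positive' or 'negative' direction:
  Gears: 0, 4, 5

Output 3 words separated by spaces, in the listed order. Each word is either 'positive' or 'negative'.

Gear 0 (driver): negative (depth 0)
  gear 1: meshes with gear 0 -> depth 1 -> positive (opposite of gear 0)
  gear 2: meshes with gear 1 -> depth 2 -> negative (opposite of gear 1)
  gear 3: meshes with gear 2 -> depth 3 -> positive (opposite of gear 2)
  gear 4: meshes with gear 3 -> depth 4 -> negative (opposite of gear 3)
  gear 5: meshes with gear 4 -> depth 5 -> positive (opposite of gear 4)
  gear 6: meshes with gear 5 -> depth 6 -> negative (opposite of gear 5)
  gear 7: meshes with gear 6 -> depth 7 -> positive (opposite of gear 6)
Queried indices 0, 4, 5 -> negative, negative, positive

Answer: negative negative positive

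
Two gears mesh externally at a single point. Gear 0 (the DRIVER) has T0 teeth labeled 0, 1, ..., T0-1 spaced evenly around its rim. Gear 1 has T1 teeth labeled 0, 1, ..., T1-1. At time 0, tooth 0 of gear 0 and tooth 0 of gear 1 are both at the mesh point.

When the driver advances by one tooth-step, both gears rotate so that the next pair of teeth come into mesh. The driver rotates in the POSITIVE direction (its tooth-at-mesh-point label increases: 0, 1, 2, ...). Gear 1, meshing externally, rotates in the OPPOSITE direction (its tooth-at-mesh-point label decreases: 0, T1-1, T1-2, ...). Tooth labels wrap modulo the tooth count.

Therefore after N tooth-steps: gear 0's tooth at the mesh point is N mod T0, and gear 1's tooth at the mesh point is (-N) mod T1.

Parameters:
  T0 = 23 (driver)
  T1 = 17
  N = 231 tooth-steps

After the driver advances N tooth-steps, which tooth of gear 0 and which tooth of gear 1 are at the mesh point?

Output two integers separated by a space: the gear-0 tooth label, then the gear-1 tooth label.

Answer: 1 7

Derivation:
Gear 0 (driver, T0=23): tooth at mesh = N mod T0
  231 = 10 * 23 + 1, so 231 mod 23 = 1
  gear 0 tooth = 1
Gear 1 (driven, T1=17): tooth at mesh = (-N) mod T1
  231 = 13 * 17 + 10, so 231 mod 17 = 10
  (-231) mod 17 = (-10) mod 17 = 17 - 10 = 7
Mesh after 231 steps: gear-0 tooth 1 meets gear-1 tooth 7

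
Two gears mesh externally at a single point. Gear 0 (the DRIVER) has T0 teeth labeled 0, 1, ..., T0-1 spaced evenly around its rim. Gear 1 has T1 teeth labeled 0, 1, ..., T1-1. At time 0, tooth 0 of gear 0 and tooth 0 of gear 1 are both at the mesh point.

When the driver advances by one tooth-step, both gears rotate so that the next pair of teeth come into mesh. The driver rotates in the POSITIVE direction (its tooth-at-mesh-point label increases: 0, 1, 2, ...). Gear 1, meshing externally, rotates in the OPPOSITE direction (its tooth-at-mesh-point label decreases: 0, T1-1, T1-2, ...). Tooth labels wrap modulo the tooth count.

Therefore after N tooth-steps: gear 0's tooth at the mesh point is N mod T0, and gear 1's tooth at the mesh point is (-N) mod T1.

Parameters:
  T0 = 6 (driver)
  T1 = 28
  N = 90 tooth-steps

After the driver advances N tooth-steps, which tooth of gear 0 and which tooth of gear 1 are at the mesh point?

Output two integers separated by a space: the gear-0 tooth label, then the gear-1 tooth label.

Answer: 0 22

Derivation:
Gear 0 (driver, T0=6): tooth at mesh = N mod T0
  90 = 15 * 6 + 0, so 90 mod 6 = 0
  gear 0 tooth = 0
Gear 1 (driven, T1=28): tooth at mesh = (-N) mod T1
  90 = 3 * 28 + 6, so 90 mod 28 = 6
  (-90) mod 28 = (-6) mod 28 = 28 - 6 = 22
Mesh after 90 steps: gear-0 tooth 0 meets gear-1 tooth 22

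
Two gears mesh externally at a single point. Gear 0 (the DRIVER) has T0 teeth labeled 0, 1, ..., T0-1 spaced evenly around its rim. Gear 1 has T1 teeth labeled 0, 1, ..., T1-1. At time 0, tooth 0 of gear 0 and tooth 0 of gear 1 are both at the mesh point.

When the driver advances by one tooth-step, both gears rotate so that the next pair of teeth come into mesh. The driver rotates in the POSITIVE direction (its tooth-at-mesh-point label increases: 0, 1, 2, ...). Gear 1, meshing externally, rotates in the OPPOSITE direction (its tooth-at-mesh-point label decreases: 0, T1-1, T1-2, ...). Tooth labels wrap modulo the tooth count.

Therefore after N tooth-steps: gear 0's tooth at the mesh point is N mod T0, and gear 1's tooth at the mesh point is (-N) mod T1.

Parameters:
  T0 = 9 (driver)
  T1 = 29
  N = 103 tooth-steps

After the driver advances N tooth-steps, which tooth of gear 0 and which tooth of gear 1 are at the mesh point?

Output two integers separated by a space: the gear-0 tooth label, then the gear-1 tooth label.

Answer: 4 13

Derivation:
Gear 0 (driver, T0=9): tooth at mesh = N mod T0
  103 = 11 * 9 + 4, so 103 mod 9 = 4
  gear 0 tooth = 4
Gear 1 (driven, T1=29): tooth at mesh = (-N) mod T1
  103 = 3 * 29 + 16, so 103 mod 29 = 16
  (-103) mod 29 = (-16) mod 29 = 29 - 16 = 13
Mesh after 103 steps: gear-0 tooth 4 meets gear-1 tooth 13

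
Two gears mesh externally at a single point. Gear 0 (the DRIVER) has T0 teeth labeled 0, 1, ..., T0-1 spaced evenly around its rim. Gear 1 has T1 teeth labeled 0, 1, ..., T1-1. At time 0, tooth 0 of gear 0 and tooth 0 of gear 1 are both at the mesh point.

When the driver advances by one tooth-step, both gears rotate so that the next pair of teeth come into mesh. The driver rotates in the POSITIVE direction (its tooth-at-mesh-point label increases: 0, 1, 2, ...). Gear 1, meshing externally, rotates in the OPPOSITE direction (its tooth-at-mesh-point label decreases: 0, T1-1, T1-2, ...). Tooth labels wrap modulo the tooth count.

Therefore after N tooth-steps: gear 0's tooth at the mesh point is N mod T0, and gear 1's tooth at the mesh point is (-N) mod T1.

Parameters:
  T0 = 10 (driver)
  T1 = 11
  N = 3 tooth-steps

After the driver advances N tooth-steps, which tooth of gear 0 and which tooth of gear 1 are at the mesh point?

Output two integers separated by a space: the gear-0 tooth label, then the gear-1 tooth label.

Answer: 3 8

Derivation:
Gear 0 (driver, T0=10): tooth at mesh = N mod T0
  3 = 0 * 10 + 3, so 3 mod 10 = 3
  gear 0 tooth = 3
Gear 1 (driven, T1=11): tooth at mesh = (-N) mod T1
  3 = 0 * 11 + 3, so 3 mod 11 = 3
  (-3) mod 11 = (-3) mod 11 = 11 - 3 = 8
Mesh after 3 steps: gear-0 tooth 3 meets gear-1 tooth 8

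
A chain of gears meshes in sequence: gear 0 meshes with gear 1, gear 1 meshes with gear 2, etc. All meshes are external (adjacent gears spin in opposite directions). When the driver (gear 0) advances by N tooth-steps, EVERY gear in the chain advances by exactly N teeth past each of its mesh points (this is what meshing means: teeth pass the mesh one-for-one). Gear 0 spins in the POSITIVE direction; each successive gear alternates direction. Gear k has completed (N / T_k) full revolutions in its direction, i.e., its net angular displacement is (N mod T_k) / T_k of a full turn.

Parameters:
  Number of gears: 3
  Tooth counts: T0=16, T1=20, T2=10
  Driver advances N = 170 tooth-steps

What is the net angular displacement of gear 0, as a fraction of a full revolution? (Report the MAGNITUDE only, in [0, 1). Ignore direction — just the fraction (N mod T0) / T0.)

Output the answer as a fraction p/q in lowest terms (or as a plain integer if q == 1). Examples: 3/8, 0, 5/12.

Answer: 5/8

Derivation:
Chain of 3 gears, tooth counts: [16, 20, 10]
  gear 0: T0=16, direction=positive, advance = 170 mod 16 = 10 teeth = 10/16 turn
  gear 1: T1=20, direction=negative, advance = 170 mod 20 = 10 teeth = 10/20 turn
  gear 2: T2=10, direction=positive, advance = 170 mod 10 = 0 teeth = 0/10 turn
Gear 0: 170 mod 16 = 10
Fraction = 10 / 16 = 5/8 (gcd(10,16)=2) = 5/8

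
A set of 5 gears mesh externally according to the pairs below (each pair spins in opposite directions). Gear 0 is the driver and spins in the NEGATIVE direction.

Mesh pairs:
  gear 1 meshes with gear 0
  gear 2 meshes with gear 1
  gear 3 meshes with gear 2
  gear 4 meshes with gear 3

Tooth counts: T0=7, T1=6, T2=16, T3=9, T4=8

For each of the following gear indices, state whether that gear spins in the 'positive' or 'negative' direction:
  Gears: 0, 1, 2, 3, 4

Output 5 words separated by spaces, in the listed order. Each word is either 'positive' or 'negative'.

Answer: negative positive negative positive negative

Derivation:
Gear 0 (driver): negative (depth 0)
  gear 1: meshes with gear 0 -> depth 1 -> positive (opposite of gear 0)
  gear 2: meshes with gear 1 -> depth 2 -> negative (opposite of gear 1)
  gear 3: meshes with gear 2 -> depth 3 -> positive (opposite of gear 2)
  gear 4: meshes with gear 3 -> depth 4 -> negative (opposite of gear 3)
Queried indices 0, 1, 2, 3, 4 -> negative, positive, negative, positive, negative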